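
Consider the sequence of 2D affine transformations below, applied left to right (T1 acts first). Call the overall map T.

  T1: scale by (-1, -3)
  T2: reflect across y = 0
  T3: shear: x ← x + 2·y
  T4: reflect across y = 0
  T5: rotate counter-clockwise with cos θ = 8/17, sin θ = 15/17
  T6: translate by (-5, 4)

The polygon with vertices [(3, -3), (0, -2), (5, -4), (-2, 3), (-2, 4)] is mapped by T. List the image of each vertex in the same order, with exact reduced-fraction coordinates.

T1 scale by (-1, -3): (3, -3) → (-3, 9); (0, -2) → (0, 6); (5, -4) → (-5, 12); (-2, 3) → (2, -9); (-2, 4) → (2, -12)
T2 reflect across y = 0: (-3, 9) → (-3, -9); (0, 6) → (0, -6); (-5, 12) → (-5, -12); (2, -9) → (2, 9); (2, -12) → (2, 12)
T3 shear: x ← x + 2·y: (-3, -9) → (-21, -9); (0, -6) → (-12, -6); (-5, -12) → (-29, -12); (2, 9) → (20, 9); (2, 12) → (26, 12)
T4 reflect across y = 0: (-21, -9) → (-21, 9); (-12, -6) → (-12, 6); (-29, -12) → (-29, 12); (20, 9) → (20, -9); (26, 12) → (26, -12)
T5 rotate counter-clockwise with cos θ = 8/17, sin θ = 15/17: (-21, 9) → (-303/17, -243/17); (-12, 6) → (-186/17, -132/17); (-29, 12) → (-412/17, -339/17); (20, -9) → (295/17, 228/17); (26, -12) → (388/17, 294/17)
T6 translate by (-5, 4): (-303/17, -243/17) → (-388/17, -175/17); (-186/17, -132/17) → (-271/17, -64/17); (-412/17, -339/17) → (-497/17, -271/17); (295/17, 228/17) → (210/17, 296/17); (388/17, 294/17) → (303/17, 362/17)

image vertices: (-388/17, -175/17), (-271/17, -64/17), (-497/17, -271/17), (210/17, 296/17), (303/17, 362/17)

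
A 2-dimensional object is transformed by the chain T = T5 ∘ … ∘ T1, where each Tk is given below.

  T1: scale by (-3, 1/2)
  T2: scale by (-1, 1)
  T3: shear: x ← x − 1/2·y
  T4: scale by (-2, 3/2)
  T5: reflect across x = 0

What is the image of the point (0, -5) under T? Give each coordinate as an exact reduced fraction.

T1 scale by (-3, 1/2): (0, -5) → (0, -5/2)
T2 scale by (-1, 1): (0, -5/2) → (0, -5/2)
T3 shear: x ← x − 1/2·y: (0, -5/2) → (5/4, -5/2)
T4 scale by (-2, 3/2): (5/4, -5/2) → (-5/2, -15/4)
T5 reflect across x = 0: (-5/2, -15/4) → (5/2, -15/4)

T(p) = (5/2, -15/4)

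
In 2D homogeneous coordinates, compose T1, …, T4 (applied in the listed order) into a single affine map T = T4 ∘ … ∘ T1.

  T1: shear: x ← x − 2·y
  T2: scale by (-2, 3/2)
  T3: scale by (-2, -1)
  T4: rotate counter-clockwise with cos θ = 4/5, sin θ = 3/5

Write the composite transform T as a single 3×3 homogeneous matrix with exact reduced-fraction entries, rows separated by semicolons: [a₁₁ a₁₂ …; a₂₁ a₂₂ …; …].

T = [16/5 -11/2 0; 12/5 -6 0; 0 0 1]

T1 = [1 -2 0; 0 1 0; 0 0 1]
T2·T1 = [-2 4 0; 0 3/2 0; 0 0 1]
T3·…·T1 = [4 -8 0; 0 -3/2 0; 0 0 1]
T4·…·T1 = [16/5 -11/2 0; 12/5 -6 0; 0 0 1]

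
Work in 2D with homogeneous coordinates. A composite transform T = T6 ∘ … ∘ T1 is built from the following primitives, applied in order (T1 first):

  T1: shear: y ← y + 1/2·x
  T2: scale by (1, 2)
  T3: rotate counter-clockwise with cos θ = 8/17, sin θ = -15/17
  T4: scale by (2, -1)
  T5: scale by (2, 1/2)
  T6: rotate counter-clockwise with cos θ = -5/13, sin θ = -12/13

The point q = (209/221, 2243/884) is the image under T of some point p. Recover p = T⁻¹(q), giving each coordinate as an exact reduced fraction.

p = (-1/2, 0)

T1 = [1 0 0; 1/2 1 0; 0 0 1]
T2·T1 = [1 0 0; 1 2 0; 0 0 1]
T3·…·T1 = [23/17 30/17 0; -7/17 16/17 0; 0 0 1]
T4·…·T1 = [46/17 60/17 0; 7/17 -16/17 0; 0 0 1]
T5·…·T1 = [92/17 120/17 0; 7/34 -8/17 0; 0 0 1]
T6·…·T1 = [-418/221 -696/221 0; -2243/442 -1400/221 0; 0 0 1]
det M = -4; M⁻¹ = [350/221 -174/221 0; -2243/1768 209/442 0; 0 0 1]
M⁻¹ · (209/221, 2243/884)ᵀ = (-1/2, 0)ᵀ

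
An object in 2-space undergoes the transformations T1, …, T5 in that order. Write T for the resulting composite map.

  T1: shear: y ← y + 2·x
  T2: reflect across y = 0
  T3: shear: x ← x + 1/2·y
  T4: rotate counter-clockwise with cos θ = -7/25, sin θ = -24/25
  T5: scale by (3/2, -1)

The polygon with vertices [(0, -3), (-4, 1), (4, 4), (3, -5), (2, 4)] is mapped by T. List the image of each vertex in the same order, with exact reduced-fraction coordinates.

image vertices: (369/100, 57/25), (1029/100, 37/25), (-411/25, -132/25), (-249/100, 53/25), (-267/25, -104/25)

T1 shear: y ← y + 2·x: (0, -3) → (0, -3); (-4, 1) → (-4, -7); (4, 4) → (4, 12); (3, -5) → (3, 1); (2, 4) → (2, 8)
T2 reflect across y = 0: (0, -3) → (0, 3); (-4, -7) → (-4, 7); (4, 12) → (4, -12); (3, 1) → (3, -1); (2, 8) → (2, -8)
T3 shear: x ← x + 1/2·y: (0, 3) → (3/2, 3); (-4, 7) → (-1/2, 7); (4, -12) → (-2, -12); (3, -1) → (5/2, -1); (2, -8) → (-2, -8)
T4 rotate counter-clockwise with cos θ = -7/25, sin θ = -24/25: (3/2, 3) → (123/50, -57/25); (-1/2, 7) → (343/50, -37/25); (-2, -12) → (-274/25, 132/25); (5/2, -1) → (-83/50, -53/25); (-2, -8) → (-178/25, 104/25)
T5 scale by (3/2, -1): (123/50, -57/25) → (369/100, 57/25); (343/50, -37/25) → (1029/100, 37/25); (-274/25, 132/25) → (-411/25, -132/25); (-83/50, -53/25) → (-249/100, 53/25); (-178/25, 104/25) → (-267/25, -104/25)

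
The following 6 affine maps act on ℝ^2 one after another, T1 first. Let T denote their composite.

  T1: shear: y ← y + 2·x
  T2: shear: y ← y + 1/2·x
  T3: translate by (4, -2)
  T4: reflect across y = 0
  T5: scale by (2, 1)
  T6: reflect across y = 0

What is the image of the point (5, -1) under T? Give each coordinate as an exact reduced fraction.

T1 shear: y ← y + 2·x: (5, -1) → (5, 9)
T2 shear: y ← y + 1/2·x: (5, 9) → (5, 23/2)
T3 translate by (4, -2): (5, 23/2) → (9, 19/2)
T4 reflect across y = 0: (9, 19/2) → (9, -19/2)
T5 scale by (2, 1): (9, -19/2) → (18, -19/2)
T6 reflect across y = 0: (18, -19/2) → (18, 19/2)

T(p) = (18, 19/2)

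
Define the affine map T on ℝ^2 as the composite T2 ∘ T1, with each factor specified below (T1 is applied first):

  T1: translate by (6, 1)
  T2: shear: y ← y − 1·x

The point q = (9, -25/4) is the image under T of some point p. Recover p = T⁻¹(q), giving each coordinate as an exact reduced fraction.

p = (3, 7/4)

T1 = [1 0 6; 0 1 1; 0 0 1]
T2·T1 = [1 0 6; -1 1 -5; 0 0 1]
det M = 1; M⁻¹ = [1 0 -6; 1 1 -1; 0 0 1]
M⁻¹ · (9, -25/4)ᵀ = (3, 7/4)ᵀ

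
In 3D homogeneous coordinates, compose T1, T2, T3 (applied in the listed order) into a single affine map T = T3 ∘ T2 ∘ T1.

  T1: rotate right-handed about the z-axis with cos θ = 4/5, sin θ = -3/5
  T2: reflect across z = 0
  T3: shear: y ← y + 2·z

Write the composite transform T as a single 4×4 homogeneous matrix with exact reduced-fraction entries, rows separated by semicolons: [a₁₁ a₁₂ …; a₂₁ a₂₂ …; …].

T1 = [4/5 3/5 0 0; -3/5 4/5 0 0; 0 0 1 0; 0 0 0 1]
T2·T1 = [4/5 3/5 0 0; -3/5 4/5 0 0; 0 0 -1 0; 0 0 0 1]
T3·…·T1 = [4/5 3/5 0 0; -3/5 4/5 -2 0; 0 0 -1 0; 0 0 0 1]

T = [4/5 3/5 0 0; -3/5 4/5 -2 0; 0 0 -1 0; 0 0 0 1]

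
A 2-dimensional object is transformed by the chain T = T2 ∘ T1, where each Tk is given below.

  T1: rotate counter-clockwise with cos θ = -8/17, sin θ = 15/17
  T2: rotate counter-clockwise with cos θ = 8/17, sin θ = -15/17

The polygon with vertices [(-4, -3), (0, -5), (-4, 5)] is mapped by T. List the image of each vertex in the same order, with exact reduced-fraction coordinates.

T1 rotate counter-clockwise with cos θ = -8/17, sin θ = 15/17: (-4, -3) → (77/17, -36/17); (0, -5) → (75/17, 40/17); (-4, 5) → (-43/17, -100/17)
T2 rotate counter-clockwise with cos θ = 8/17, sin θ = -15/17: (77/17, -36/17) → (76/289, -1443/289); (75/17, 40/17) → (1200/289, -805/289); (-43/17, -100/17) → (-1844/289, -155/289)

image vertices: (76/289, -1443/289), (1200/289, -805/289), (-1844/289, -155/289)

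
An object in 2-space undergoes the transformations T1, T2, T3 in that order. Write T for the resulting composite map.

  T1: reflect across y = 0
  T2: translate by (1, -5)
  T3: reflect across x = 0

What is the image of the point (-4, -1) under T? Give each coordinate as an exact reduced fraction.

T1 reflect across y = 0: (-4, -1) → (-4, 1)
T2 translate by (1, -5): (-4, 1) → (-3, -4)
T3 reflect across x = 0: (-3, -4) → (3, -4)

T(p) = (3, -4)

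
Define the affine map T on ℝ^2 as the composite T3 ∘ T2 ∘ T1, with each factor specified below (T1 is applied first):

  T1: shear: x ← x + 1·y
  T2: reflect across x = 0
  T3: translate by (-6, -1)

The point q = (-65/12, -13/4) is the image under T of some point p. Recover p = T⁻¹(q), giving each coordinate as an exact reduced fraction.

p = (5/3, -9/4)

T1 = [1 1 0; 0 1 0; 0 0 1]
T2·T1 = [-1 -1 0; 0 1 0; 0 0 1]
T3·…·T1 = [-1 -1 -6; 0 1 -1; 0 0 1]
det M = -1; M⁻¹ = [-1 -1 -7; 0 1 1; 0 0 1]
M⁻¹ · (-65/12, -13/4)ᵀ = (5/3, -9/4)ᵀ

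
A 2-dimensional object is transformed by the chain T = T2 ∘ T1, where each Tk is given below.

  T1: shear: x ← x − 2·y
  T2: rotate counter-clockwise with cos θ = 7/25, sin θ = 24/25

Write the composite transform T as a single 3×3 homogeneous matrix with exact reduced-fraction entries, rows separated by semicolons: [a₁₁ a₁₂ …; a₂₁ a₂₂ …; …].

T = [7/25 -38/25 0; 24/25 -41/25 0; 0 0 1]

T1 = [1 -2 0; 0 1 0; 0 0 1]
T2·T1 = [7/25 -38/25 0; 24/25 -41/25 0; 0 0 1]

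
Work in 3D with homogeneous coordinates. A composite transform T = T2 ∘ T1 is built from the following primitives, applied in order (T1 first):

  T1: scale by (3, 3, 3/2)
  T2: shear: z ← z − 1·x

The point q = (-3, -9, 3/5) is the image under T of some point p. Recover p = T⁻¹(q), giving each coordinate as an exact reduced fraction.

T1 = [3 0 0 0; 0 3 0 0; 0 0 3/2 0; 0 0 0 1]
T2·T1 = [3 0 0 0; 0 3 0 0; -3 0 3/2 0; 0 0 0 1]
det M = 27/2; M⁻¹ = [1/3 0 0 0; 0 1/3 0 0; 2/3 0 2/3 0; 0 0 0 1]
M⁻¹ · (-3, -9, 3/5)ᵀ = (-1, -3, -8/5)ᵀ

p = (-1, -3, -8/5)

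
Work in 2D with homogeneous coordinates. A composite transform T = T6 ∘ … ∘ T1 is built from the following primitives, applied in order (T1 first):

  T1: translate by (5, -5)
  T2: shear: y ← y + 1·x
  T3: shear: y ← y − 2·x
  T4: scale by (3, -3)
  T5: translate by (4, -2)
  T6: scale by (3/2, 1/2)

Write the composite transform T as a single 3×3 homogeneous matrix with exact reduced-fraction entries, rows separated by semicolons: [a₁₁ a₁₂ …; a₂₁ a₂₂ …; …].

T1 = [1 0 5; 0 1 -5; 0 0 1]
T2·T1 = [1 0 5; 1 1 0; 0 0 1]
T3·…·T1 = [1 0 5; -1 1 -10; 0 0 1]
T4·…·T1 = [3 0 15; 3 -3 30; 0 0 1]
T5·…·T1 = [3 0 19; 3 -3 28; 0 0 1]
T6·…·T1 = [9/2 0 57/2; 3/2 -3/2 14; 0 0 1]

T = [9/2 0 57/2; 3/2 -3/2 14; 0 0 1]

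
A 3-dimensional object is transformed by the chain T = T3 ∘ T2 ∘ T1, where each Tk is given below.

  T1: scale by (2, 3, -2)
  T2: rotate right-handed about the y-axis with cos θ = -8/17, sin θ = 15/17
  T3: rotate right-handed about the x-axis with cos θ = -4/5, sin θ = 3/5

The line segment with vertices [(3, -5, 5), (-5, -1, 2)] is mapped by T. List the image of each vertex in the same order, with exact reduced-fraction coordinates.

image vertices: (-198/17, 210/17, -145/17), (20/17, -342/85, -881/85)

T1 scale by (2, 3, -2): (3, -5, 5) → (6, -15, -10); (-5, -1, 2) → (-10, -3, -4)
T2 rotate right-handed about the y-axis with cos θ = -8/17, sin θ = 15/17: (6, -15, -10) → (-198/17, -15, -10/17); (-10, -3, -4) → (20/17, -3, 182/17)
T3 rotate right-handed about the x-axis with cos θ = -4/5, sin θ = 3/5: (-198/17, -15, -10/17) → (-198/17, 210/17, -145/17); (20/17, -3, 182/17) → (20/17, -342/85, -881/85)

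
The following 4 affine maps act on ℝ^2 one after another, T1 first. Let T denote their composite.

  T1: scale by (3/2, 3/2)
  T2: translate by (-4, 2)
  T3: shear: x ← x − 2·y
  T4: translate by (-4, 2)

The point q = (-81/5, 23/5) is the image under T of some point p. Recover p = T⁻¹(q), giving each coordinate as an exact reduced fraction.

p = (-2, 2/5)

T1 = [3/2 0 0; 0 3/2 0; 0 0 1]
T2·T1 = [3/2 0 -4; 0 3/2 2; 0 0 1]
T3·…·T1 = [3/2 -3 -8; 0 3/2 2; 0 0 1]
T4·…·T1 = [3/2 -3 -12; 0 3/2 4; 0 0 1]
det M = 9/4; M⁻¹ = [2/3 4/3 8/3; 0 2/3 -8/3; 0 0 1]
M⁻¹ · (-81/5, 23/5)ᵀ = (-2, 2/5)ᵀ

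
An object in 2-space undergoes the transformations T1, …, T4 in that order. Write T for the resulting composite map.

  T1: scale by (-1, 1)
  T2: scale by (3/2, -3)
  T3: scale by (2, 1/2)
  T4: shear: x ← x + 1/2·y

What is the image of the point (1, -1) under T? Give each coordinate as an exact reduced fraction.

T1 scale by (-1, 1): (1, -1) → (-1, -1)
T2 scale by (3/2, -3): (-1, -1) → (-3/2, 3)
T3 scale by (2, 1/2): (-3/2, 3) → (-3, 3/2)
T4 shear: x ← x + 1/2·y: (-3, 3/2) → (-9/4, 3/2)

T(p) = (-9/4, 3/2)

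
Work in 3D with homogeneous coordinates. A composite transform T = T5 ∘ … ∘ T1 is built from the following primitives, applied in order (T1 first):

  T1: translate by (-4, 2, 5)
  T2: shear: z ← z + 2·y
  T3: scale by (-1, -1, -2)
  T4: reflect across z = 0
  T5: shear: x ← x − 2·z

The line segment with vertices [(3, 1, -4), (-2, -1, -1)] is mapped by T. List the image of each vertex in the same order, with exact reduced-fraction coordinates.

image vertices: (-27, -3, 14), (-18, -1, 12)

T1 translate by (-4, 2, 5): (3, 1, -4) → (-1, 3, 1); (-2, -1, -1) → (-6, 1, 4)
T2 shear: z ← z + 2·y: (-1, 3, 1) → (-1, 3, 7); (-6, 1, 4) → (-6, 1, 6)
T3 scale by (-1, -1, -2): (-1, 3, 7) → (1, -3, -14); (-6, 1, 6) → (6, -1, -12)
T4 reflect across z = 0: (1, -3, -14) → (1, -3, 14); (6, -1, -12) → (6, -1, 12)
T5 shear: x ← x − 2·z: (1, -3, 14) → (-27, -3, 14); (6, -1, 12) → (-18, -1, 12)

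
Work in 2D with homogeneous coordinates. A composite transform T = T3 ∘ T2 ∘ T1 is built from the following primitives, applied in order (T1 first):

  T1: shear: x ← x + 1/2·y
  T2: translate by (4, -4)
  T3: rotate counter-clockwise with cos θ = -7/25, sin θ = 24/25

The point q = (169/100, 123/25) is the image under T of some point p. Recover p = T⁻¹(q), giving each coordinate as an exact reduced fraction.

p = (-1/4, 1)

T1 = [1 1/2 0; 0 1 0; 0 0 1]
T2·T1 = [1 1/2 4; 0 1 -4; 0 0 1]
T3·…·T1 = [-7/25 -11/10 68/25; 24/25 1/5 124/25; 0 0 1]
det M = 1; M⁻¹ = [1/5 11/10 -6; -24/25 -7/25 4; 0 0 1]
M⁻¹ · (169/100, 123/25)ᵀ = (-1/4, 1)ᵀ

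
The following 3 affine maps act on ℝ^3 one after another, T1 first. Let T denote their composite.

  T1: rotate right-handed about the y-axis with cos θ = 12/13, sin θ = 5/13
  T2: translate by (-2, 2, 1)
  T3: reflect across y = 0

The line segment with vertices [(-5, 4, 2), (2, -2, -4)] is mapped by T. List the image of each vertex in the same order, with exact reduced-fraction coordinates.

T1 rotate right-handed about the y-axis with cos θ = 12/13, sin θ = 5/13: (-5, 4, 2) → (-50/13, 4, 49/13); (2, -2, -4) → (4/13, -2, -58/13)
T2 translate by (-2, 2, 1): (-50/13, 4, 49/13) → (-76/13, 6, 62/13); (4/13, -2, -58/13) → (-22/13, 0, -45/13)
T3 reflect across y = 0: (-76/13, 6, 62/13) → (-76/13, -6, 62/13); (-22/13, 0, -45/13) → (-22/13, 0, -45/13)

image vertices: (-76/13, -6, 62/13), (-22/13, 0, -45/13)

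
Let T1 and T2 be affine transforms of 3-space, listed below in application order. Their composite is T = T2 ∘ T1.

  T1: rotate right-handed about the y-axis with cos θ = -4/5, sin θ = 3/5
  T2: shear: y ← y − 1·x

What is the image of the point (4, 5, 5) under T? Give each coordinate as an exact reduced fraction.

T1 rotate right-handed about the y-axis with cos θ = -4/5, sin θ = 3/5: (4, 5, 5) → (-1/5, 5, -32/5)
T2 shear: y ← y − 1·x: (-1/5, 5, -32/5) → (-1/5, 26/5, -32/5)

T(p) = (-1/5, 26/5, -32/5)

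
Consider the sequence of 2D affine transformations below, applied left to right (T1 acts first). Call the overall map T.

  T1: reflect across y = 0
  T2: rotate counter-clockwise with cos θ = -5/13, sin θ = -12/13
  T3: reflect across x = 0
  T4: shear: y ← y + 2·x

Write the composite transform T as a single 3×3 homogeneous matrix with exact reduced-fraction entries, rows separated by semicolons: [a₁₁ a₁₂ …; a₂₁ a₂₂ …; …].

T = [5/13 12/13 0; -2/13 29/13 0; 0 0 1]

T1 = [1 0 0; 0 -1 0; 0 0 1]
T2·T1 = [-5/13 -12/13 0; -12/13 5/13 0; 0 0 1]
T3·…·T1 = [5/13 12/13 0; -12/13 5/13 0; 0 0 1]
T4·…·T1 = [5/13 12/13 0; -2/13 29/13 0; 0 0 1]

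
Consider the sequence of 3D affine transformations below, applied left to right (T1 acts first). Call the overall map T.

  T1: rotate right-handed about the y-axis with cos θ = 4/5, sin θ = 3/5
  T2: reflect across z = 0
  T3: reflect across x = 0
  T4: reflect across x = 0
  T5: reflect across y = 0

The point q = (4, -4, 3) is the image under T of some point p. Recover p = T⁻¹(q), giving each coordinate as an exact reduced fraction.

T1 = [4/5 0 3/5 0; 0 1 0 0; -3/5 0 4/5 0; 0 0 0 1]
T2·T1 = [4/5 0 3/5 0; 0 1 0 0; 3/5 0 -4/5 0; 0 0 0 1]
T3·…·T1 = [-4/5 0 -3/5 0; 0 1 0 0; 3/5 0 -4/5 0; 0 0 0 1]
T4·…·T1 = [4/5 0 3/5 0; 0 1 0 0; 3/5 0 -4/5 0; 0 0 0 1]
T5·…·T1 = [4/5 0 3/5 0; 0 -1 0 0; 3/5 0 -4/5 0; 0 0 0 1]
det M = 1; M⁻¹ = [4/5 0 3/5 0; 0 -1 0 0; 3/5 0 -4/5 0; 0 0 0 1]
M⁻¹ · (4, -4, 3)ᵀ = (5, 4, 0)ᵀ

p = (5, 4, 0)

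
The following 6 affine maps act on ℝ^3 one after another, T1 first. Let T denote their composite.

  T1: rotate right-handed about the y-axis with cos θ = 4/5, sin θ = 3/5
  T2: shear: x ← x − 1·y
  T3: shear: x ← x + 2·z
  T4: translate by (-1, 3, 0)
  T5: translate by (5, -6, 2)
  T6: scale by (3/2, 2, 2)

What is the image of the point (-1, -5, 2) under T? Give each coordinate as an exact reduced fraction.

T1 rotate right-handed about the y-axis with cos θ = 4/5, sin θ = 3/5: (-1, -5, 2) → (2/5, -5, 11/5)
T2 shear: x ← x − 1·y: (2/5, -5, 11/5) → (27/5, -5, 11/5)
T3 shear: x ← x + 2·z: (27/5, -5, 11/5) → (49/5, -5, 11/5)
T4 translate by (-1, 3, 0): (49/5, -5, 11/5) → (44/5, -2, 11/5)
T5 translate by (5, -6, 2): (44/5, -2, 11/5) → (69/5, -8, 21/5)
T6 scale by (3/2, 2, 2): (69/5, -8, 21/5) → (207/10, -16, 42/5)

T(p) = (207/10, -16, 42/5)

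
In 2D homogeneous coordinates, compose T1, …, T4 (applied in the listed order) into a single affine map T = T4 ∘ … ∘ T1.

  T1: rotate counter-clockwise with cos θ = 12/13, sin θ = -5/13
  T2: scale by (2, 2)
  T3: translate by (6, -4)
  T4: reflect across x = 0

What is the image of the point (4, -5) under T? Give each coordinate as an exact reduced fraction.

T1 rotate counter-clockwise with cos θ = 12/13, sin θ = -5/13: (4, -5) → (23/13, -80/13)
T2 scale by (2, 2): (23/13, -80/13) → (46/13, -160/13)
T3 translate by (6, -4): (46/13, -160/13) → (124/13, -212/13)
T4 reflect across x = 0: (124/13, -212/13) → (-124/13, -212/13)

T(p) = (-124/13, -212/13)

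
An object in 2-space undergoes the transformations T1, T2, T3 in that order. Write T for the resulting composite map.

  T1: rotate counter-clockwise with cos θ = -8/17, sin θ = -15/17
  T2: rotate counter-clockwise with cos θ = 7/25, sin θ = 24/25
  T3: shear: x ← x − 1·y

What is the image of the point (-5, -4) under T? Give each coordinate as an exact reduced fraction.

T(p) = (-2977/425, 269/425)

T1 rotate counter-clockwise with cos θ = -8/17, sin θ = -15/17: (-5, -4) → (-20/17, 107/17)
T2 rotate counter-clockwise with cos θ = 7/25, sin θ = 24/25: (-20/17, 107/17) → (-2708/425, 269/425)
T3 shear: x ← x − 1·y: (-2708/425, 269/425) → (-2977/425, 269/425)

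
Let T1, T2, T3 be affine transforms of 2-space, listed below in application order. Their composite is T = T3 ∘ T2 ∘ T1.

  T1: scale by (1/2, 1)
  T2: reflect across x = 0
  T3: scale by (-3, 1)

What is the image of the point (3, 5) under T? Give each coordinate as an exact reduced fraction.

T1 scale by (1/2, 1): (3, 5) → (3/2, 5)
T2 reflect across x = 0: (3/2, 5) → (-3/2, 5)
T3 scale by (-3, 1): (-3/2, 5) → (9/2, 5)

T(p) = (9/2, 5)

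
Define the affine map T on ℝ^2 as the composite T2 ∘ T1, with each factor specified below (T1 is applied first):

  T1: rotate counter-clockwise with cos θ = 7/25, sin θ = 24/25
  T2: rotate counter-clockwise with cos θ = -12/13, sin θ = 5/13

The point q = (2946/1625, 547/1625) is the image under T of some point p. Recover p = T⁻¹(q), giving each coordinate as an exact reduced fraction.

T1 = [7/25 -24/25 0; 24/25 7/25 0; 0 0 1]
T2·T1 = [-204/325 253/325 0; -253/325 -204/325 0; 0 0 1]
det M = 1; M⁻¹ = [-204/325 -253/325 0; 253/325 -204/325 0; 0 0 1]
M⁻¹ · (2946/1625, 547/1625)ᵀ = (-7/5, 6/5)ᵀ

p = (-7/5, 6/5)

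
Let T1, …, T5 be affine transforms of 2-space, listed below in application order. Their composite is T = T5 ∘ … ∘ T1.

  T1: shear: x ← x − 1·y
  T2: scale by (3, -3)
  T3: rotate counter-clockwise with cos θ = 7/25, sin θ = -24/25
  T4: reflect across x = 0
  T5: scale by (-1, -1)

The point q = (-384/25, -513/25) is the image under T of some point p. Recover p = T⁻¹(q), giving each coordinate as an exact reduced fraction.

p = (-5, 3)

T1 = [1 -1 0; 0 1 0; 0 0 1]
T2·T1 = [3 -3 0; 0 -3 0; 0 0 1]
T3·…·T1 = [21/25 -93/25 0; -72/25 51/25 0; 0 0 1]
T4·…·T1 = [-21/25 93/25 0; -72/25 51/25 0; 0 0 1]
T5·…·T1 = [21/25 -93/25 0; 72/25 -51/25 0; 0 0 1]
det M = 9; M⁻¹ = [-17/75 31/75 0; -8/25 7/75 0; 0 0 1]
M⁻¹ · (-384/25, -513/25)ᵀ = (-5, 3)ᵀ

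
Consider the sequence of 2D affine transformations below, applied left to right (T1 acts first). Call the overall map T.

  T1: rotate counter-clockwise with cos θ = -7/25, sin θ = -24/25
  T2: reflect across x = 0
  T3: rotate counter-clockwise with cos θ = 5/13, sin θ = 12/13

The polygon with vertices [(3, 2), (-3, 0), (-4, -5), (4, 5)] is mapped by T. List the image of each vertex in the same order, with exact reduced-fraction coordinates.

T1 rotate counter-clockwise with cos θ = -7/25, sin θ = -24/25: (3, 2) → (27/25, -86/25); (-3, 0) → (21/25, 72/25); (-4, -5) → (-92/25, 131/25); (4, 5) → (92/25, -131/25)
T2 reflect across x = 0: (27/25, -86/25) → (-27/25, -86/25); (21/25, 72/25) → (-21/25, 72/25); (-92/25, 131/25) → (92/25, 131/25); (92/25, -131/25) → (-92/25, -131/25)
T3 rotate counter-clockwise with cos θ = 5/13, sin θ = 12/13: (-27/25, -86/25) → (69/25, -58/25); (-21/25, 72/25) → (-969/325, 108/325); (92/25, 131/25) → (-1112/325, 1759/325); (-92/25, -131/25) → (1112/325, -1759/325)

image vertices: (69/25, -58/25), (-969/325, 108/325), (-1112/325, 1759/325), (1112/325, -1759/325)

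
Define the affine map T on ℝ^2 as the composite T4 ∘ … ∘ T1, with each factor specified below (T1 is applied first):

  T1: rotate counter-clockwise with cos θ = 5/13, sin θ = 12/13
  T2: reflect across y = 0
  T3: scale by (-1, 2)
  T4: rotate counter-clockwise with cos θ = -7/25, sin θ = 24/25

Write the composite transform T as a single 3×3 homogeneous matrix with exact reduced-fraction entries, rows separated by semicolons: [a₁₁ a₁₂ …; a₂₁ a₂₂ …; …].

T1 = [5/13 -12/13 0; 12/13 5/13 0; 0 0 1]
T2·T1 = [5/13 -12/13 0; -12/13 -5/13 0; 0 0 1]
T3·…·T1 = [-5/13 12/13 0; -24/13 -10/13 0; 0 0 1]
T4·…·T1 = [47/25 12/25 0; 48/325 358/325 0; 0 0 1]

T = [47/25 12/25 0; 48/325 358/325 0; 0 0 1]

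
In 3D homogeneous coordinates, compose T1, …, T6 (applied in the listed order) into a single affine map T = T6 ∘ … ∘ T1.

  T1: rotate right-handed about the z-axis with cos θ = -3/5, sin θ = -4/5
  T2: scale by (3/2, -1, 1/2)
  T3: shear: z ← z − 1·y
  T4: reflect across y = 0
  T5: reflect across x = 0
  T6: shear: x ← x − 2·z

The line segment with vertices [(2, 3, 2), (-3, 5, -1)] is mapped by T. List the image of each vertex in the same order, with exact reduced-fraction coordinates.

image vertices: (3, -17/5, -12/5), (-13/2, -3/5, -11/10)

T1 rotate right-handed about the z-axis with cos θ = -3/5, sin θ = -4/5: (2, 3, 2) → (6/5, -17/5, 2); (-3, 5, -1) → (29/5, -3/5, -1)
T2 scale by (3/2, -1, 1/2): (6/5, -17/5, 2) → (9/5, 17/5, 1); (29/5, -3/5, -1) → (87/10, 3/5, -1/2)
T3 shear: z ← z − 1·y: (9/5, 17/5, 1) → (9/5, 17/5, -12/5); (87/10, 3/5, -1/2) → (87/10, 3/5, -11/10)
T4 reflect across y = 0: (9/5, 17/5, -12/5) → (9/5, -17/5, -12/5); (87/10, 3/5, -11/10) → (87/10, -3/5, -11/10)
T5 reflect across x = 0: (9/5, -17/5, -12/5) → (-9/5, -17/5, -12/5); (87/10, -3/5, -11/10) → (-87/10, -3/5, -11/10)
T6 shear: x ← x − 2·z: (-9/5, -17/5, -12/5) → (3, -17/5, -12/5); (-87/10, -3/5, -11/10) → (-13/2, -3/5, -11/10)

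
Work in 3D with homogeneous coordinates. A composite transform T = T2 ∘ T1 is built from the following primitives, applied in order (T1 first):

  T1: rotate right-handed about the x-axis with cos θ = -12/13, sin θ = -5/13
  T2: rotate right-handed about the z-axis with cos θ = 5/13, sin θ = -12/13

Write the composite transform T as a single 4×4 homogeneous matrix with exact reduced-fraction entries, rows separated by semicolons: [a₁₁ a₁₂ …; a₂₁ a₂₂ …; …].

T1 = [1 0 0 0; 0 -12/13 5/13 0; 0 -5/13 -12/13 0; 0 0 0 1]
T2·T1 = [5/13 -144/169 60/169 0; -12/13 -60/169 25/169 0; 0 -5/13 -12/13 0; 0 0 0 1]

T = [5/13 -144/169 60/169 0; -12/13 -60/169 25/169 0; 0 -5/13 -12/13 0; 0 0 0 1]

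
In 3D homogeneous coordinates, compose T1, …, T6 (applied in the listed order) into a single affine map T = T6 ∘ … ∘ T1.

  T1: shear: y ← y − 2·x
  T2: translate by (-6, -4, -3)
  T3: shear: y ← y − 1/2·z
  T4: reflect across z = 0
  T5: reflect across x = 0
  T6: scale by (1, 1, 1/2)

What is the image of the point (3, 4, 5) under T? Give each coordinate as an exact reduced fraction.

T(p) = (3, -7, -1)

T1 shear: y ← y − 2·x: (3, 4, 5) → (3, -2, 5)
T2 translate by (-6, -4, -3): (3, -2, 5) → (-3, -6, 2)
T3 shear: y ← y − 1/2·z: (-3, -6, 2) → (-3, -7, 2)
T4 reflect across z = 0: (-3, -7, 2) → (-3, -7, -2)
T5 reflect across x = 0: (-3, -7, -2) → (3, -7, -2)
T6 scale by (1, 1, 1/2): (3, -7, -2) → (3, -7, -1)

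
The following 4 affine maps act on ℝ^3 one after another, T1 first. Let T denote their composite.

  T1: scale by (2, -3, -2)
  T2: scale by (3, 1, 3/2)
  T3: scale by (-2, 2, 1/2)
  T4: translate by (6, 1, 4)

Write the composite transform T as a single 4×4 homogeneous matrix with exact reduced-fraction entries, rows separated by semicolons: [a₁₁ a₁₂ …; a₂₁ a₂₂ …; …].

T1 = [2 0 0 0; 0 -3 0 0; 0 0 -2 0; 0 0 0 1]
T2·T1 = [6 0 0 0; 0 -3 0 0; 0 0 -3 0; 0 0 0 1]
T3·…·T1 = [-12 0 0 0; 0 -6 0 0; 0 0 -3/2 0; 0 0 0 1]
T4·…·T1 = [-12 0 0 6; 0 -6 0 1; 0 0 -3/2 4; 0 0 0 1]

T = [-12 0 0 6; 0 -6 0 1; 0 0 -3/2 4; 0 0 0 1]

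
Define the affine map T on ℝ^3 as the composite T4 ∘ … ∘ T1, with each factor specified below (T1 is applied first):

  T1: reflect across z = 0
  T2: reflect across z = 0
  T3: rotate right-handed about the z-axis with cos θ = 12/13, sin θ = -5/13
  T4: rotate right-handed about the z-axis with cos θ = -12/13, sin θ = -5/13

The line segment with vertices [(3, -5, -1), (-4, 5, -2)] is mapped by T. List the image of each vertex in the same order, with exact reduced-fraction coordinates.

T1 reflect across z = 0: (3, -5, -1) → (3, -5, 1); (-4, 5, -2) → (-4, 5, 2)
T2 reflect across z = 0: (3, -5, 1) → (3, -5, -1); (-4, 5, 2) → (-4, 5, -2)
T3 rotate right-handed about the z-axis with cos θ = 12/13, sin θ = -5/13: (3, -5, -1) → (11/13, -75/13, -1); (-4, 5, -2) → (-23/13, 80/13, -2)
T4 rotate right-handed about the z-axis with cos θ = -12/13, sin θ = -5/13: (11/13, -75/13, -1) → (-3, 5, -1); (-23/13, 80/13, -2) → (4, -5, -2)

image vertices: (-3, 5, -1), (4, -5, -2)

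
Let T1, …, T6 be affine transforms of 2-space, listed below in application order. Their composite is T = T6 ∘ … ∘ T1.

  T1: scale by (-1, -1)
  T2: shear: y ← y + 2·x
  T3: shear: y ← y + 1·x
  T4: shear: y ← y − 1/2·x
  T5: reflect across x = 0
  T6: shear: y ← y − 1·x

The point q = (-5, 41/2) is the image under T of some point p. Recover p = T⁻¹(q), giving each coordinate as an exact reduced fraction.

T1 = [-1 0 0; 0 -1 0; 0 0 1]
T2·T1 = [-1 0 0; -2 -1 0; 0 0 1]
T3·…·T1 = [-1 0 0; -3 -1 0; 0 0 1]
T4·…·T1 = [-1 0 0; -5/2 -1 0; 0 0 1]
T5·…·T1 = [1 0 0; -5/2 -1 0; 0 0 1]
T6·…·T1 = [1 0 0; -7/2 -1 0; 0 0 1]
det M = -1; M⁻¹ = [1 0 0; -7/2 -1 0; 0 0 1]
M⁻¹ · (-5, 41/2)ᵀ = (-5, -3)ᵀ

p = (-5, -3)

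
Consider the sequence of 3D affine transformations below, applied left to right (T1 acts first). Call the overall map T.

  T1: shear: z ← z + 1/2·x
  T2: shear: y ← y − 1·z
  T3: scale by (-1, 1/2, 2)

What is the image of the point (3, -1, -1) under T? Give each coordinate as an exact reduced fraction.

T(p) = (-3, -3/4, 1)

T1 shear: z ← z + 1/2·x: (3, -1, -1) → (3, -1, 1/2)
T2 shear: y ← y − 1·z: (3, -1, 1/2) → (3, -3/2, 1/2)
T3 scale by (-1, 1/2, 2): (3, -3/2, 1/2) → (-3, -3/4, 1)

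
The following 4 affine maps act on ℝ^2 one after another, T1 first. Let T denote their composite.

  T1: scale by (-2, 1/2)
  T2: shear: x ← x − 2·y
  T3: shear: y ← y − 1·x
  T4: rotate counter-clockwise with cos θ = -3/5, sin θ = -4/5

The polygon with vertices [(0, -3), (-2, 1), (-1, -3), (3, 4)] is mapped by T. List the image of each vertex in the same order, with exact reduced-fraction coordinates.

image vertices: (-27/5, 3/10), (-19/5, -9/10), (-41/5, -1/10), (78/5, 4/5)

T1 scale by (-2, 1/2): (0, -3) → (0, -3/2); (-2, 1) → (4, 1/2); (-1, -3) → (2, -3/2); (3, 4) → (-6, 2)
T2 shear: x ← x − 2·y: (0, -3/2) → (3, -3/2); (4, 1/2) → (3, 1/2); (2, -3/2) → (5, -3/2); (-6, 2) → (-10, 2)
T3 shear: y ← y − 1·x: (3, -3/2) → (3, -9/2); (3, 1/2) → (3, -5/2); (5, -3/2) → (5, -13/2); (-10, 2) → (-10, 12)
T4 rotate counter-clockwise with cos θ = -3/5, sin θ = -4/5: (3, -9/2) → (-27/5, 3/10); (3, -5/2) → (-19/5, -9/10); (5, -13/2) → (-41/5, -1/10); (-10, 12) → (78/5, 4/5)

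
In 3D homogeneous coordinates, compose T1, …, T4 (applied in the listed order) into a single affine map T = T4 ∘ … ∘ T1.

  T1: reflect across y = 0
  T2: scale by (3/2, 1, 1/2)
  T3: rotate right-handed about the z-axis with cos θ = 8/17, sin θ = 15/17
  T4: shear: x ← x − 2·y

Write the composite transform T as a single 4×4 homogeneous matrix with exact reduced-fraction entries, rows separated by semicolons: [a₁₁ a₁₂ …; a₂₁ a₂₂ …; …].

T = [-33/17 31/17 0 0; 45/34 -8/17 0 0; 0 0 1/2 0; 0 0 0 1]

T1 = [1 0 0 0; 0 -1 0 0; 0 0 1 0; 0 0 0 1]
T2·T1 = [3/2 0 0 0; 0 -1 0 0; 0 0 1/2 0; 0 0 0 1]
T3·…·T1 = [12/17 15/17 0 0; 45/34 -8/17 0 0; 0 0 1/2 0; 0 0 0 1]
T4·…·T1 = [-33/17 31/17 0 0; 45/34 -8/17 0 0; 0 0 1/2 0; 0 0 0 1]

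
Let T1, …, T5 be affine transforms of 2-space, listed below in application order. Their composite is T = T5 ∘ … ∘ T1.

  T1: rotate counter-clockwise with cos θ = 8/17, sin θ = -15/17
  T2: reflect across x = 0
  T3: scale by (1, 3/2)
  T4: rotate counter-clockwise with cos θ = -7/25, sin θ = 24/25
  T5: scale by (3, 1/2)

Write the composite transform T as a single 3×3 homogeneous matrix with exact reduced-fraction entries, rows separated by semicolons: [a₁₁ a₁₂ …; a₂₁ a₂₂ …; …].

T = [1788/425 -549/425 0; -69/1700 -222/425 0; 0 0 1]

T1 = [8/17 15/17 0; -15/17 8/17 0; 0 0 1]
T2·T1 = [-8/17 -15/17 0; -15/17 8/17 0; 0 0 1]
T3·…·T1 = [-8/17 -15/17 0; -45/34 12/17 0; 0 0 1]
T4·…·T1 = [596/425 -183/425 0; -69/850 -444/425 0; 0 0 1]
T5·…·T1 = [1788/425 -549/425 0; -69/1700 -222/425 0; 0 0 1]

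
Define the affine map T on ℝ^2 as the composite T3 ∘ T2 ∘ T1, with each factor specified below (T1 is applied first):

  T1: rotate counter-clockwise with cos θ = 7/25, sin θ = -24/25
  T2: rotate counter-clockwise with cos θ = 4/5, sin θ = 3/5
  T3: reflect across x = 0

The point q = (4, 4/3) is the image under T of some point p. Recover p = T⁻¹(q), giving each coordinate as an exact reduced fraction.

T1 = [7/25 24/25 0; -24/25 7/25 0; 0 0 1]
T2·T1 = [4/5 3/5 0; -3/5 4/5 0; 0 0 1]
T3·…·T1 = [-4/5 -3/5 0; -3/5 4/5 0; 0 0 1]
det M = -1; M⁻¹ = [-4/5 -3/5 0; -3/5 4/5 0; 0 0 1]
M⁻¹ · (4, 4/3)ᵀ = (-4, -4/3)ᵀ

p = (-4, -4/3)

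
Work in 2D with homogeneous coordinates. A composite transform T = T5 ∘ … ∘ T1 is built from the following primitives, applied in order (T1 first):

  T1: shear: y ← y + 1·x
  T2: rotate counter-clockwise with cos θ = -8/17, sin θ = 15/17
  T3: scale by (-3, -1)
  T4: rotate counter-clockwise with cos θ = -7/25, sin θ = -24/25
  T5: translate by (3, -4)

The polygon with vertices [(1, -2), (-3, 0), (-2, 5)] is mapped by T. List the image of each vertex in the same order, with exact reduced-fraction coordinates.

image vertices: (174/85, -207/85), (3228/425, 3121/425), (1962/425, -4166/425)

T1 shear: y ← y + 1·x: (1, -2) → (1, -1); (-3, 0) → (-3, -3); (-2, 5) → (-2, 3)
T2 rotate counter-clockwise with cos θ = -8/17, sin θ = 15/17: (1, -1) → (7/17, 23/17); (-3, -3) → (69/17, -21/17); (-2, 3) → (-29/17, -54/17)
T3 scale by (-3, -1): (7/17, 23/17) → (-21/17, -23/17); (69/17, -21/17) → (-207/17, 21/17); (-29/17, -54/17) → (87/17, 54/17)
T4 rotate counter-clockwise with cos θ = -7/25, sin θ = -24/25: (-21/17, -23/17) → (-81/85, 133/85); (-207/17, 21/17) → (1953/425, 4821/425); (87/17, 54/17) → (687/425, -2466/425)
T5 translate by (3, -4): (-81/85, 133/85) → (174/85, -207/85); (1953/425, 4821/425) → (3228/425, 3121/425); (687/425, -2466/425) → (1962/425, -4166/425)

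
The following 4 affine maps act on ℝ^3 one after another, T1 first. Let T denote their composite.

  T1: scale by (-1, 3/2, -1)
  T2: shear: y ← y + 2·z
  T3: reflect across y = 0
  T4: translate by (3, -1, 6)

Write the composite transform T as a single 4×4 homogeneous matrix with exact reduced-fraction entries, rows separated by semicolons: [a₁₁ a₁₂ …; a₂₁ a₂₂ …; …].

T1 = [-1 0 0 0; 0 3/2 0 0; 0 0 -1 0; 0 0 0 1]
T2·T1 = [-1 0 0 0; 0 3/2 -2 0; 0 0 -1 0; 0 0 0 1]
T3·…·T1 = [-1 0 0 0; 0 -3/2 2 0; 0 0 -1 0; 0 0 0 1]
T4·…·T1 = [-1 0 0 3; 0 -3/2 2 -1; 0 0 -1 6; 0 0 0 1]

T = [-1 0 0 3; 0 -3/2 2 -1; 0 0 -1 6; 0 0 0 1]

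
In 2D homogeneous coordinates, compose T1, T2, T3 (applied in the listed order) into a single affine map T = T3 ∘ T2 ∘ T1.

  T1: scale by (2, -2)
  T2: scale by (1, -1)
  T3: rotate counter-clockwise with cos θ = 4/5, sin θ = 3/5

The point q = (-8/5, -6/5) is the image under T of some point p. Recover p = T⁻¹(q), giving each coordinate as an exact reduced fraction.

p = (-1, 0)

T1 = [2 0 0; 0 -2 0; 0 0 1]
T2·T1 = [2 0 0; 0 2 0; 0 0 1]
T3·…·T1 = [8/5 -6/5 0; 6/5 8/5 0; 0 0 1]
det M = 4; M⁻¹ = [2/5 3/10 0; -3/10 2/5 0; 0 0 1]
M⁻¹ · (-8/5, -6/5)ᵀ = (-1, 0)ᵀ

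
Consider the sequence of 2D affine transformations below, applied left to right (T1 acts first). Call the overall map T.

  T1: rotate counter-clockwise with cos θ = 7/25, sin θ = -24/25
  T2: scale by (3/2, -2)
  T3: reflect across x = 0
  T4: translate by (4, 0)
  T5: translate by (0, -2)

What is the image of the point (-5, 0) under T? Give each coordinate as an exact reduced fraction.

T(p) = (61/10, -58/5)

T1 rotate counter-clockwise with cos θ = 7/25, sin θ = -24/25: (-5, 0) → (-7/5, 24/5)
T2 scale by (3/2, -2): (-7/5, 24/5) → (-21/10, -48/5)
T3 reflect across x = 0: (-21/10, -48/5) → (21/10, -48/5)
T4 translate by (4, 0): (21/10, -48/5) → (61/10, -48/5)
T5 translate by (0, -2): (61/10, -48/5) → (61/10, -58/5)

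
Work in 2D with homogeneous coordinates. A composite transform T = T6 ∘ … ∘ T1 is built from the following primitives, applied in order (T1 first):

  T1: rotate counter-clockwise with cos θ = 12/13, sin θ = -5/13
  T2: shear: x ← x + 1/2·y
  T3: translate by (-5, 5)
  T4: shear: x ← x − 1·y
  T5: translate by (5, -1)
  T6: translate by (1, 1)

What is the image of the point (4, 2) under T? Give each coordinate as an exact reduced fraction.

T1 rotate counter-clockwise with cos θ = 12/13, sin θ = -5/13: (4, 2) → (58/13, 4/13)
T2 shear: x ← x + 1/2·y: (58/13, 4/13) → (60/13, 4/13)
T3 translate by (-5, 5): (60/13, 4/13) → (-5/13, 69/13)
T4 shear: x ← x − 1·y: (-5/13, 69/13) → (-74/13, 69/13)
T5 translate by (5, -1): (-74/13, 69/13) → (-9/13, 56/13)
T6 translate by (1, 1): (-9/13, 56/13) → (4/13, 69/13)

T(p) = (4/13, 69/13)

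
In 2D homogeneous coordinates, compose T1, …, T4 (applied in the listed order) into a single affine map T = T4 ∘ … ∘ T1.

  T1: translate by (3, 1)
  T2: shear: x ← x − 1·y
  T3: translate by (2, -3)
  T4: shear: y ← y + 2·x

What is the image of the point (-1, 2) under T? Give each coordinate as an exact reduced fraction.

T1 translate by (3, 1): (-1, 2) → (2, 3)
T2 shear: x ← x − 1·y: (2, 3) → (-1, 3)
T3 translate by (2, -3): (-1, 3) → (1, 0)
T4 shear: y ← y + 2·x: (1, 0) → (1, 2)

T(p) = (1, 2)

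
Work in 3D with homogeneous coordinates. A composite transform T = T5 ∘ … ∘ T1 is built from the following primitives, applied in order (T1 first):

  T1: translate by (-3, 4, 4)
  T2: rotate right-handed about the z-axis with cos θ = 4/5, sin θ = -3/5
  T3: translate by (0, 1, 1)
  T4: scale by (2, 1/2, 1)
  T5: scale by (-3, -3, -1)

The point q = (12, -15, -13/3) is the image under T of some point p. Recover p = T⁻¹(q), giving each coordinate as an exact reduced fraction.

p = (-4, 2, -2/3)

T1 = [1 0 0 -3; 0 1 0 4; 0 0 1 4; 0 0 0 1]
T2·T1 = [4/5 3/5 0 0; -3/5 4/5 0 5; 0 0 1 4; 0 0 0 1]
T3·…·T1 = [4/5 3/5 0 0; -3/5 4/5 0 6; 0 0 1 5; 0 0 0 1]
T4·…·T1 = [8/5 6/5 0 0; -3/10 2/5 0 3; 0 0 1 5; 0 0 0 1]
T5·…·T1 = [-24/5 -18/5 0 0; 9/10 -6/5 0 -9; 0 0 -1 -5; 0 0 0 1]
det M = -9; M⁻¹ = [-2/15 2/5 0 18/5; -1/10 -8/15 0 -24/5; 0 0 -1 -5; 0 0 0 1]
M⁻¹ · (12, -15, -13/3)ᵀ = (-4, 2, -2/3)ᵀ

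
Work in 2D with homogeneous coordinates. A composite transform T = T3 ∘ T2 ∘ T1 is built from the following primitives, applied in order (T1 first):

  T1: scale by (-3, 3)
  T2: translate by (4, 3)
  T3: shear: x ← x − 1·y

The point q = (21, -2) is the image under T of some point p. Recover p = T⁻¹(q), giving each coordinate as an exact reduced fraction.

p = (-5, -5/3)

T1 = [-3 0 0; 0 3 0; 0 0 1]
T2·T1 = [-3 0 4; 0 3 3; 0 0 1]
T3·…·T1 = [-3 -3 1; 0 3 3; 0 0 1]
det M = -9; M⁻¹ = [-1/3 -1/3 4/3; 0 1/3 -1; 0 0 1]
M⁻¹ · (21, -2)ᵀ = (-5, -5/3)ᵀ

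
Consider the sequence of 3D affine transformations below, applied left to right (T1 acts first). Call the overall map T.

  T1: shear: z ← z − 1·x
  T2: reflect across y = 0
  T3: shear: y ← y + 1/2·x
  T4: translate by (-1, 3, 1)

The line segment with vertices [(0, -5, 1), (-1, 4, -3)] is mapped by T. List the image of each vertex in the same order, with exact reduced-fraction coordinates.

T1 shear: z ← z − 1·x: (0, -5, 1) → (0, -5, 1); (-1, 4, -3) → (-1, 4, -2)
T2 reflect across y = 0: (0, -5, 1) → (0, 5, 1); (-1, 4, -2) → (-1, -4, -2)
T3 shear: y ← y + 1/2·x: (0, 5, 1) → (0, 5, 1); (-1, -4, -2) → (-1, -9/2, -2)
T4 translate by (-1, 3, 1): (0, 5, 1) → (-1, 8, 2); (-1, -9/2, -2) → (-2, -3/2, -1)

image vertices: (-1, 8, 2), (-2, -3/2, -1)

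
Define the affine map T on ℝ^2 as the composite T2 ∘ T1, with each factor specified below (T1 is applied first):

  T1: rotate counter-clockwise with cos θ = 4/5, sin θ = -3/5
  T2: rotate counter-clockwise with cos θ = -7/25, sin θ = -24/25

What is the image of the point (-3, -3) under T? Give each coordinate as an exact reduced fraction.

T(p) = (3/5, 21/5)

T1 rotate counter-clockwise with cos θ = 4/5, sin θ = -3/5: (-3, -3) → (-21/5, -3/5)
T2 rotate counter-clockwise with cos θ = -7/25, sin θ = -24/25: (-21/5, -3/5) → (3/5, 21/5)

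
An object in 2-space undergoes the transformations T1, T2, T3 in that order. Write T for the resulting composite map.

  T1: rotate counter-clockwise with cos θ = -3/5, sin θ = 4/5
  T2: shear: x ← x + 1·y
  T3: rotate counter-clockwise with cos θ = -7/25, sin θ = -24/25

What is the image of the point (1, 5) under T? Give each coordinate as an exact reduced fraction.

T(p) = (-26/125, 893/125)

T1 rotate counter-clockwise with cos θ = -3/5, sin θ = 4/5: (1, 5) → (-23/5, -11/5)
T2 shear: x ← x + 1·y: (-23/5, -11/5) → (-34/5, -11/5)
T3 rotate counter-clockwise with cos θ = -7/25, sin θ = -24/25: (-34/5, -11/5) → (-26/125, 893/125)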